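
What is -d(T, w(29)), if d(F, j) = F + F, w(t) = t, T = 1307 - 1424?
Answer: 234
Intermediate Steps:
T = -117
d(F, j) = 2*F
-d(T, w(29)) = -2*(-117) = -1*(-234) = 234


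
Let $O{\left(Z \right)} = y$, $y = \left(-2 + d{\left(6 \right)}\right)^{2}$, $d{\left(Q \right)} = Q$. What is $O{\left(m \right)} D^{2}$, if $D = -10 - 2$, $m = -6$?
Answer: $2304$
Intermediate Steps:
$D = -12$
$y = 16$ ($y = \left(-2 + 6\right)^{2} = 4^{2} = 16$)
$O{\left(Z \right)} = 16$
$O{\left(m \right)} D^{2} = 16 \left(-12\right)^{2} = 16 \cdot 144 = 2304$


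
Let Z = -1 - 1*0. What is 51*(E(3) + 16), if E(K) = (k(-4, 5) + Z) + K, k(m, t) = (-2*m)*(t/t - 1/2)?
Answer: 1122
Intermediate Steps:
k(m, t) = -m (k(m, t) = (-2*m)*(1 - 1*½) = (-2*m)*(1 - ½) = -2*m*(½) = -m)
Z = -1 (Z = -1 + 0 = -1)
E(K) = 3 + K (E(K) = (-1*(-4) - 1) + K = (4 - 1) + K = 3 + K)
51*(E(3) + 16) = 51*((3 + 3) + 16) = 51*(6 + 16) = 51*22 = 1122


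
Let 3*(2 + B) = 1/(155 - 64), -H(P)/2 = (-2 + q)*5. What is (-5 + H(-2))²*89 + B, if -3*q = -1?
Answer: 9919640/819 ≈ 12112.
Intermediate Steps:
q = ⅓ (q = -⅓*(-1) = ⅓ ≈ 0.33333)
H(P) = 50/3 (H(P) = -2*(-2 + ⅓)*5 = -(-10)*5/3 = -2*(-25/3) = 50/3)
B = -545/273 (B = -2 + 1/(3*(155 - 64)) = -2 + (⅓)/91 = -2 + (⅓)*(1/91) = -2 + 1/273 = -545/273 ≈ -1.9963)
(-5 + H(-2))²*89 + B = (-5 + 50/3)²*89 - 545/273 = (35/3)²*89 - 545/273 = (1225/9)*89 - 545/273 = 109025/9 - 545/273 = 9919640/819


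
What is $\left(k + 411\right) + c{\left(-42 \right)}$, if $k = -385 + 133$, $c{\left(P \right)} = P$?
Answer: $117$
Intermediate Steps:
$k = -252$
$\left(k + 411\right) + c{\left(-42 \right)} = \left(-252 + 411\right) - 42 = 159 - 42 = 117$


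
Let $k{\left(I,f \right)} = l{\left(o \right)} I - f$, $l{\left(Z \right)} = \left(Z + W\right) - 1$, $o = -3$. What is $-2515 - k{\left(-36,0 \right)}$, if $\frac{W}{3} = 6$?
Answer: $-2011$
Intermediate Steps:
$W = 18$ ($W = 3 \cdot 6 = 18$)
$l{\left(Z \right)} = 17 + Z$ ($l{\left(Z \right)} = \left(Z + 18\right) - 1 = \left(18 + Z\right) - 1 = 17 + Z$)
$k{\left(I,f \right)} = - f + 14 I$ ($k{\left(I,f \right)} = \left(17 - 3\right) I - f = 14 I - f = - f + 14 I$)
$-2515 - k{\left(-36,0 \right)} = -2515 - \left(\left(-1\right) 0 + 14 \left(-36\right)\right) = -2515 - \left(0 - 504\right) = -2515 - -504 = -2515 + 504 = -2011$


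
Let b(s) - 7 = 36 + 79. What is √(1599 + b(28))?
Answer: √1721 ≈ 41.485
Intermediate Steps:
b(s) = 122 (b(s) = 7 + (36 + 79) = 7 + 115 = 122)
√(1599 + b(28)) = √(1599 + 122) = √1721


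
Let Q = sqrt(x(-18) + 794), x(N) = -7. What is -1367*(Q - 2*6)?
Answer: 16404 - 1367*sqrt(787) ≈ -21945.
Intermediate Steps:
Q = sqrt(787) (Q = sqrt(-7 + 794) = sqrt(787) ≈ 28.054)
-1367*(Q - 2*6) = -1367*(sqrt(787) - 2*6) = -1367*(sqrt(787) - 12) = -1367*(-12 + sqrt(787)) = 16404 - 1367*sqrt(787)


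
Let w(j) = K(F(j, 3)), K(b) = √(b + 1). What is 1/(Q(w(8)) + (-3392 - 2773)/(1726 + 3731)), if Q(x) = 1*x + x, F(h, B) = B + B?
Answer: 3738045/88422283 + 6617522*√7/88422283 ≈ 0.24028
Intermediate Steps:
F(h, B) = 2*B
K(b) = √(1 + b)
w(j) = √7 (w(j) = √(1 + 2*3) = √(1 + 6) = √7)
Q(x) = 2*x (Q(x) = x + x = 2*x)
1/(Q(w(8)) + (-3392 - 2773)/(1726 + 3731)) = 1/(2*√7 + (-3392 - 2773)/(1726 + 3731)) = 1/(2*√7 - 6165/5457) = 1/(2*√7 - 6165*1/5457) = 1/(2*√7 - 2055/1819) = 1/(-2055/1819 + 2*√7)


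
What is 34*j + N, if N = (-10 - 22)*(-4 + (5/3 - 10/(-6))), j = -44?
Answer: -4424/3 ≈ -1474.7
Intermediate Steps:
N = 64/3 (N = -32*(-4 + (5*(⅓) - 10*(-⅙))) = -32*(-4 + (5/3 + 5/3)) = -32*(-4 + 10/3) = -32*(-⅔) = 64/3 ≈ 21.333)
34*j + N = 34*(-44) + 64/3 = -1496 + 64/3 = -4424/3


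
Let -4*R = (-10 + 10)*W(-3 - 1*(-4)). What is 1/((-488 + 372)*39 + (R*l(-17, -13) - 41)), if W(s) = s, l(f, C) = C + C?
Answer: -1/4565 ≈ -0.00021906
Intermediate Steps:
l(f, C) = 2*C
R = 0 (R = -(-10 + 10)*(-3 - 1*(-4))/4 = -0*(-3 + 4) = -0 = -¼*0 = 0)
1/((-488 + 372)*39 + (R*l(-17, -13) - 41)) = 1/((-488 + 372)*39 + (0*(2*(-13)) - 41)) = 1/(-116*39 + (0*(-26) - 41)) = 1/(-4524 + (0 - 41)) = 1/(-4524 - 41) = 1/(-4565) = -1/4565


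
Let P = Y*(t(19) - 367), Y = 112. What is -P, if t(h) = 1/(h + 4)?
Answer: 945280/23 ≈ 41099.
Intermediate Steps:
t(h) = 1/(4 + h)
P = -945280/23 (P = 112*(1/(4 + 19) - 367) = 112*(1/23 - 367) = 112*(-8440/23) = -945280/23 ≈ -41099.)
-P = -1*(-945280/23) = 945280/23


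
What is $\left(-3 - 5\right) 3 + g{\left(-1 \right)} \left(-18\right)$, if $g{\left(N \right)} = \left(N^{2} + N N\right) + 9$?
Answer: $-222$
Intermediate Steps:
$g{\left(N \right)} = 9 + 2 N^{2}$ ($g{\left(N \right)} = \left(N^{2} + N^{2}\right) + 9 = 2 N^{2} + 9 = 9 + 2 N^{2}$)
$\left(-3 - 5\right) 3 + g{\left(-1 \right)} \left(-18\right) = \left(-3 - 5\right) 3 + \left(9 + 2 \left(-1\right)^{2}\right) \left(-18\right) = \left(-8\right) 3 + \left(9 + 2 \cdot 1\right) \left(-18\right) = -24 + \left(9 + 2\right) \left(-18\right) = -24 + 11 \left(-18\right) = -24 - 198 = -222$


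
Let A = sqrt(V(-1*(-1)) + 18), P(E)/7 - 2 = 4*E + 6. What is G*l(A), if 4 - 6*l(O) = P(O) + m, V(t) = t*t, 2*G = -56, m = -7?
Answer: 210 + 392*sqrt(19)/3 ≈ 779.56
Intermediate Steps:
G = -28 (G = (1/2)*(-56) = -28)
P(E) = 56 + 28*E (P(E) = 14 + 7*(4*E + 6) = 14 + 7*(6 + 4*E) = 14 + (42 + 28*E) = 56 + 28*E)
V(t) = t**2
A = sqrt(19) (A = sqrt((-1*(-1))**2 + 18) = sqrt(1**2 + 18) = sqrt(1 + 18) = sqrt(19) ≈ 4.3589)
l(O) = -15/2 - 14*O/3 (l(O) = 2/3 - ((56 + 28*O) - 7)/6 = 2/3 - (49 + 28*O)/6 = 2/3 + (-49/6 - 14*O/3) = -15/2 - 14*O/3)
G*l(A) = -28*(-15/2 - 14*sqrt(19)/3) = 210 + 392*sqrt(19)/3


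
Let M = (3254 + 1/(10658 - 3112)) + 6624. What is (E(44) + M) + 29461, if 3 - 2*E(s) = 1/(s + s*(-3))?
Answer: 2374907655/60368 ≈ 39341.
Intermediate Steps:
M = 74539389/7546 (M = (3254 + 1/7546) + 6624 = 24554685/7546 + 6624 = 74539389/7546 ≈ 9878.0)
E(s) = 3/2 + 1/(4*s) (E(s) = 3/2 - 1/(2*(s + s*(-3))) = 3/2 - 1/(2*(s - 3*s)) = 3/2 - (-1/(2*s))/2 = 3/2 - (-1)/(4*s) = 3/2 + 1/(4*s))
(E(44) + M) + 29461 = ((¼)*(1 + 6*44)/44 + 74539389/7546) + 29461 = ((¼)*(1/44)*(1 + 264) + 74539389/7546) + 29461 = ((¼)*(1/44)*265 + 74539389/7546) + 29461 = (265/176 + 74539389/7546) + 29461 = 596406007/60368 + 29461 = 2374907655/60368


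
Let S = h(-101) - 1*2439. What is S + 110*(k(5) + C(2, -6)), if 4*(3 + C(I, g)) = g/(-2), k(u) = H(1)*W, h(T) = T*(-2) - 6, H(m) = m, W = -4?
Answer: -5861/2 ≈ -2930.5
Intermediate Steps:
h(T) = -6 - 2*T (h(T) = -2*T - 6 = -6 - 2*T)
k(u) = -4 (k(u) = 1*(-4) = -4)
C(I, g) = -3 - g/8 (C(I, g) = -3 + (g/(-2))/4 = -3 + (g*(-½))/4 = -3 + (-g/2)/4 = -3 - g/8)
S = -2243 (S = (-6 - 2*(-101)) - 1*2439 = (-6 + 202) - 2439 = 196 - 2439 = -2243)
S + 110*(k(5) + C(2, -6)) = -2243 + 110*(-4 + (-3 - ⅛*(-6))) = -2243 + 110*(-4 + (-3 + ¾)) = -2243 + 110*(-4 - 9/4) = -2243 + 110*(-25/4) = -2243 - 1375/2 = -5861/2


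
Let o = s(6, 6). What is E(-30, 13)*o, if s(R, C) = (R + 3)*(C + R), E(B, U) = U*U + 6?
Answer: 18900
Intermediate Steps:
E(B, U) = 6 + U² (E(B, U) = U² + 6 = 6 + U²)
s(R, C) = (3 + R)*(C + R)
o = 108 (o = 6² + 3*6 + 3*6 + 6*6 = 36 + 18 + 18 + 36 = 108)
E(-30, 13)*o = (6 + 13²)*108 = (6 + 169)*108 = 175*108 = 18900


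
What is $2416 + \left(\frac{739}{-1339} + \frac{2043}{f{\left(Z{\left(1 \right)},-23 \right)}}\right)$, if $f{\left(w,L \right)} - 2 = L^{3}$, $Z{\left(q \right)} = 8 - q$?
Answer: $\frac{13114113816}{5429645} \approx 2415.3$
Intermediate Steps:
$f{\left(w,L \right)} = 2 + L^{3}$
$2416 + \left(\frac{739}{-1339} + \frac{2043}{f{\left(Z{\left(1 \right)},-23 \right)}}\right) = 2416 + \left(\frac{739}{-1339} + \frac{2043}{2 + \left(-23\right)^{3}}\right) = 2416 + \left(739 \left(- \frac{1}{1339}\right) + \frac{2043}{2 - 12167}\right) = 2416 - \left(\frac{739}{1339} - \frac{2043}{-12165}\right) = 2416 + \left(- \frac{739}{1339} + 2043 \left(- \frac{1}{12165}\right)\right) = 2416 - \frac{3908504}{5429645} = \frac{13114113816}{5429645}$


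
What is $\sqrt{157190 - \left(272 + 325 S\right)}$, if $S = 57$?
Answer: $3 \sqrt{15377} \approx 372.01$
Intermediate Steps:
$\sqrt{157190 - \left(272 + 325 S\right)} = \sqrt{157190 - 18797} = \sqrt{138393} = 3 \sqrt{15377}$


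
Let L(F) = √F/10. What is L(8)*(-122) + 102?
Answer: 102 - 122*√2/5 ≈ 67.493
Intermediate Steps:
L(F) = √F/10
L(8)*(-122) + 102 = (√8/10)*(-122) + 102 = ((2*√2)/10)*(-122) + 102 = (√2/5)*(-122) + 102 = -122*√2/5 + 102 = 102 - 122*√2/5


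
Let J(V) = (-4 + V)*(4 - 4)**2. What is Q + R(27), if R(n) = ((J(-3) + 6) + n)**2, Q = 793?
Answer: 1882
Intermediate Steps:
J(V) = 0 (J(V) = (-4 + V)*0**2 = (-4 + V)*0 = 0)
R(n) = (6 + n)**2 (R(n) = ((0 + 6) + n)**2 = (6 + n)**2)
Q + R(27) = 793 + (6 + 27)**2 = 793 + 33**2 = 793 + 1089 = 1882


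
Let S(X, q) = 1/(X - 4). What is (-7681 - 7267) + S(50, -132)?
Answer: -687607/46 ≈ -14948.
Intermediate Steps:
S(X, q) = 1/(-4 + X)
(-7681 - 7267) + S(50, -132) = (-7681 - 7267) + 1/(-4 + 50) = -14948 + 1/46 = -687607/46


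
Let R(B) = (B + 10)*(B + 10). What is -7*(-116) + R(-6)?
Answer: 828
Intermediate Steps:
R(B) = (10 + B)² (R(B) = (10 + B)*(10 + B) = (10 + B)²)
-7*(-116) + R(-6) = -7*(-116) + (10 - 6)² = 812 + 4² = 812 + 16 = 828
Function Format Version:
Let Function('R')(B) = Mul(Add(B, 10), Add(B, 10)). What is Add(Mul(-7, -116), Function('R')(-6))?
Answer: 828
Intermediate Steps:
Function('R')(B) = Pow(Add(10, B), 2) (Function('R')(B) = Mul(Add(10, B), Add(10, B)) = Pow(Add(10, B), 2))
Add(Mul(-7, -116), Function('R')(-6)) = Add(Mul(-7, -116), Pow(Add(10, -6), 2)) = Add(812, Pow(4, 2)) = Add(812, 16) = 828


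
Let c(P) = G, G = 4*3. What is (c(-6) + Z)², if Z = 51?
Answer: 3969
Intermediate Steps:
G = 12
c(P) = 12
(c(-6) + Z)² = (12 + 51)² = 63² = 3969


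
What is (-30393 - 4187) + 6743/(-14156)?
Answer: -489521223/14156 ≈ -34581.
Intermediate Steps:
(-30393 - 4187) + 6743/(-14156) = -34580 + 6743*(-1/14156) = -34580 - 6743/14156 = -489521223/14156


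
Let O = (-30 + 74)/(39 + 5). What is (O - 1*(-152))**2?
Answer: 23409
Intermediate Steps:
O = 1 (O = 44/44 = 44*(1/44) = 1)
(O - 1*(-152))**2 = (1 - 1*(-152))**2 = (1 + 152)**2 = 153**2 = 23409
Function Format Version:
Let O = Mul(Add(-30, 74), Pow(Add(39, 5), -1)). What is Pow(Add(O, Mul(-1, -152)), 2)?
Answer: 23409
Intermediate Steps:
O = 1 (O = Mul(44, Pow(44, -1)) = Mul(44, Rational(1, 44)) = 1)
Pow(Add(O, Mul(-1, -152)), 2) = Pow(Add(1, Mul(-1, -152)), 2) = Pow(Add(1, 152), 2) = Pow(153, 2) = 23409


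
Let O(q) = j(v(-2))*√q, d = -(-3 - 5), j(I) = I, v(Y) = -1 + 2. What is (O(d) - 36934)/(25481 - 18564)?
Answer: -36934/6917 + 2*√2/6917 ≈ -5.3392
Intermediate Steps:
v(Y) = 1
d = 8 (d = -1*(-8) = 8)
O(q) = √q (O(q) = 1*√q = √q)
(O(d) - 36934)/(25481 - 18564) = (√8 - 36934)/(25481 - 18564) = (2*√2 - 36934)/6917 = (-36934 + 2*√2)*(1/6917) = -36934/6917 + 2*√2/6917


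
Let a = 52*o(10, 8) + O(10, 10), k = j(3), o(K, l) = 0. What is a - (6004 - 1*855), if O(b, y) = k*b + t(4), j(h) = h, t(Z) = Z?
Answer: -5115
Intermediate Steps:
k = 3
O(b, y) = 4 + 3*b (O(b, y) = 3*b + 4 = 4 + 3*b)
a = 34 (a = 52*0 + (4 + 3*10) = 0 + (4 + 30) = 0 + 34 = 34)
a - (6004 - 1*855) = 34 - (6004 - 1*855) = 34 - (6004 - 855) = 34 - 1*5149 = 34 - 5149 = -5115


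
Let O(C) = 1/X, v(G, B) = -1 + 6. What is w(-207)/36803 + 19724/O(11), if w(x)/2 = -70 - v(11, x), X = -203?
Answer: -147358181666/36803 ≈ -4.0040e+6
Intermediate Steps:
v(G, B) = 5
O(C) = -1/203 (O(C) = 1/(-203) = -1/203)
w(x) = -150 (w(x) = 2*(-70 - 1*5) = 2*(-70 - 5) = 2*(-75) = -150)
w(-207)/36803 + 19724/O(11) = -150/36803 + 19724/(-1/203) = -150*1/36803 + 19724*(-203) = -150/36803 - 4003972 = -147358181666/36803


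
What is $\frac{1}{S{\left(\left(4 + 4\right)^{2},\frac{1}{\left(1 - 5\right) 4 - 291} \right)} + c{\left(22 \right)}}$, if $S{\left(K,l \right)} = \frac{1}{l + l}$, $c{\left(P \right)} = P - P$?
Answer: $- \frac{2}{307} \approx -0.0065147$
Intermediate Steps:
$c{\left(P \right)} = 0$
$S{\left(K,l \right)} = \frac{1}{2 l}$
$\frac{1}{S{\left(\left(4 + 4\right)^{2},\frac{1}{\left(1 - 5\right) 4 - 291} \right)} + c{\left(22 \right)}} = \frac{1}{\frac{1}{2 \frac{1}{\left(1 - 5\right) 4 - 291}} + 0} = \frac{1}{\frac{1}{2 \frac{1}{\left(-4\right) 4 - 291}} + 0} = \frac{1}{\frac{1}{2 \frac{1}{-16 - 291}} + 0} = \frac{1}{\frac{1}{2 \frac{1}{-307}} + 0} = \frac{1}{\frac{1}{2 \left(- \frac{1}{307}\right)} + 0} = \frac{1}{\frac{1}{2} \left(-307\right) + 0} = \frac{1}{- \frac{307}{2} + 0} = \frac{1}{- \frac{307}{2}} = - \frac{2}{307}$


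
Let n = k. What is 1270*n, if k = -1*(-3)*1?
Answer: 3810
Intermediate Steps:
k = 3 (k = 3*1 = 3)
n = 3
1270*n = 1270*3 = 3810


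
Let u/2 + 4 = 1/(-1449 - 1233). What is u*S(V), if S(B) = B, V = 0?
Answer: 0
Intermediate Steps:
u = -10729/1341 (u = -8 + 2/(-1449 - 1233) = -8 + 2/(-2682) = -8 + 2*(-1/2682) = -8 - 1/1341 = -10729/1341 ≈ -8.0007)
u*S(V) = -10729/1341*0 = 0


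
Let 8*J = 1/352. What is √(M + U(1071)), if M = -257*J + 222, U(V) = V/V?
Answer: √6904821/176 ≈ 14.930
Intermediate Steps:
J = 1/2816 (J = (⅛)/352 = (⅛)*(1/352) = 1/2816 ≈ 0.00035511)
U(V) = 1
M = 624895/2816 (M = -257*1/2816 + 222 = -257/2816 + 222 = 624895/2816 ≈ 221.91)
√(M + U(1071)) = √(624895/2816 + 1) = √(627711/2816) = √6904821/176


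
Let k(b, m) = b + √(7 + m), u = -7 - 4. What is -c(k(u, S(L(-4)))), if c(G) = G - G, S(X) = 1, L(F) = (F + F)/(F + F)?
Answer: 0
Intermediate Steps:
L(F) = 1 (L(F) = (2*F)/((2*F)) = (2*F)*(1/(2*F)) = 1)
u = -11
c(G) = 0
-c(k(u, S(L(-4)))) = -1*0 = 0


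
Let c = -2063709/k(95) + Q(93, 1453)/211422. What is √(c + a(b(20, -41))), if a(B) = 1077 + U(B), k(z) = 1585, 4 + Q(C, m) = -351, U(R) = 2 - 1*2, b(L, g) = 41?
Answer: I*√25269237469475577210/335103870 ≈ 15.001*I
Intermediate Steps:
U(R) = 0 (U(R) = 2 - 2 = 0)
Q(C, m) = -355 (Q(C, m) = -4 - 351 = -355)
a(B) = 1077 (a(B) = 1077 + 0 = 1077)
c = -436314046873/335103870 (c = -2063709/1585 - 355/211422 = -436314046873/335103870 ≈ -1302.0)
√(c + a(b(20, -41))) = √(-436314046873/335103870 + 1077) = √(-75407178883/335103870) = I*√25269237469475577210/335103870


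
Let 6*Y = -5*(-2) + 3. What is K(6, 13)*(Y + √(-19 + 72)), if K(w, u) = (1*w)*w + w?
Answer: 91 + 42*√53 ≈ 396.76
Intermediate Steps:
K(w, u) = w + w² (K(w, u) = w*w + w = w² + w = w + w²)
Y = 13/6 (Y = (-5*(-2) + 3)/6 = (10 + 3)/6 = (⅙)*13 = 13/6 ≈ 2.1667)
K(6, 13)*(Y + √(-19 + 72)) = (6*(1 + 6))*(13/6 + √(-19 + 72)) = (6*7)*(13/6 + √53) = 42*(13/6 + √53) = 91 + 42*√53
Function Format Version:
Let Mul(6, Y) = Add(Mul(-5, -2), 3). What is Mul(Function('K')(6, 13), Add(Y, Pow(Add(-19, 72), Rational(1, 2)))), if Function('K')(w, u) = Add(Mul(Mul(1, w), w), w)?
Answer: Add(91, Mul(42, Pow(53, Rational(1, 2)))) ≈ 396.76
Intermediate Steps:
Function('K')(w, u) = Add(w, Pow(w, 2)) (Function('K')(w, u) = Add(Mul(w, w), w) = Add(Pow(w, 2), w) = Add(w, Pow(w, 2)))
Y = Rational(13, 6) (Y = Mul(Rational(1, 6), Add(Mul(-5, -2), 3)) = Mul(Rational(1, 6), Add(10, 3)) = Mul(Rational(1, 6), 13) = Rational(13, 6) ≈ 2.1667)
Mul(Function('K')(6, 13), Add(Y, Pow(Add(-19, 72), Rational(1, 2)))) = Mul(Mul(6, Add(1, 6)), Add(Rational(13, 6), Pow(Add(-19, 72), Rational(1, 2)))) = Mul(Mul(6, 7), Add(Rational(13, 6), Pow(53, Rational(1, 2)))) = Mul(42, Add(Rational(13, 6), Pow(53, Rational(1, 2)))) = Add(91, Mul(42, Pow(53, Rational(1, 2))))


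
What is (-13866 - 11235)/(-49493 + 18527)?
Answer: 8367/10322 ≈ 0.81060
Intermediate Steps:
(-13866 - 11235)/(-49493 + 18527) = -25101/(-30966) = -25101*(-1/30966) = 8367/10322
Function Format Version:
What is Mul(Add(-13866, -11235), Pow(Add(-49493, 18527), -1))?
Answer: Rational(8367, 10322) ≈ 0.81060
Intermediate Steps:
Mul(Add(-13866, -11235), Pow(Add(-49493, 18527), -1)) = Mul(-25101, Pow(-30966, -1)) = Mul(-25101, Rational(-1, 30966)) = Rational(8367, 10322)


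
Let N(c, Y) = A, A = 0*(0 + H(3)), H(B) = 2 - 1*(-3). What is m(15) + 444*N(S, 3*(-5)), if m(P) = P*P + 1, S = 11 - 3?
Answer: 226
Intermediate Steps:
H(B) = 5 (H(B) = 2 + 3 = 5)
S = 8
A = 0 (A = 0*(0 + 5) = 0*5 = 0)
N(c, Y) = 0
m(P) = 1 + P² (m(P) = P² + 1 = 1 + P²)
m(15) + 444*N(S, 3*(-5)) = (1 + 15²) + 444*0 = (1 + 225) + 0 = 226 + 0 = 226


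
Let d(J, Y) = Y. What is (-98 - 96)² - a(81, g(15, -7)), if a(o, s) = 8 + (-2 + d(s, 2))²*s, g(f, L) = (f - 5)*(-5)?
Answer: 37628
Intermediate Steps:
g(f, L) = 25 - 5*f (g(f, L) = (-5 + f)*(-5) = 25 - 5*f)
a(o, s) = 8 (a(o, s) = 8 + (-2 + 2)²*s = 8 + 0²*s = 8 + 0*s = 8 + 0 = 8)
(-98 - 96)² - a(81, g(15, -7)) = (-98 - 96)² - 1*8 = (-194)² - 8 = 37636 - 8 = 37628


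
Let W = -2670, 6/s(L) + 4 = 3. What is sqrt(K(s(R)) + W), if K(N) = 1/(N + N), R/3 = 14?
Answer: 179*I*sqrt(3)/6 ≈ 51.673*I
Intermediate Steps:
R = 42 (R = 3*14 = 42)
s(L) = -6 (s(L) = 6/(-4 + 3) = 6/(-1) = 6*(-1) = -6)
K(N) = 1/(2*N)
sqrt(K(s(R)) + W) = sqrt((1/2)/(-6) - 2670) = sqrt((1/2)*(-1/6) - 2670) = sqrt(-1/12 - 2670) = sqrt(-32041/12) = 179*I*sqrt(3)/6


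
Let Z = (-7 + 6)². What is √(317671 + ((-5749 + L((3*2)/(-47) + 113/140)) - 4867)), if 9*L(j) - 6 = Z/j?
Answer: √55241975012521/13413 ≈ 554.13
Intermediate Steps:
Z = 1 (Z = (-1)² = 1)
L(j) = ⅔ + 1/(9*j) (L(j) = ⅔ + (1/j)/9 = ⅔ + 1/(9*j))
√(317671 + ((-5749 + L((3*2)/(-47) + 113/140)) - 4867)) = √(317671 + ((-5749 + (1 + 6*((3*2)/(-47) + 113/140))/(9*((3*2)/(-47) + 113/140))) - 4867)) = √(317671 + ((-5749 + (1 + 6*(6*(-1/47) + 113*(1/140)))/(9*(6*(-1/47) + 113*(1/140)))) - 4867)) = √(317671 + ((-5749 + (1 + 6*(-6/47 + 113/140))/(9*(-6/47 + 113/140))) - 4867)) = √(317671 + ((-5749 + (1 + 6*(4471/6580))/(9*(4471/6580))) - 4867)) = √(317671 + ((-5749 + (⅑)*(6580/4471)*(1 + 13413/3290)) - 4867)) = √(317671 + ((-5749 + (⅑)*(6580/4471)*(16703/3290)) - 4867)) = √(317671 + ((-5749 + 33406/40239) - 4867)) = √(317671 + (-231300605/40239 - 4867)) = √(317671 - 427143818/40239) = √(12355619551/40239) = √55241975012521/13413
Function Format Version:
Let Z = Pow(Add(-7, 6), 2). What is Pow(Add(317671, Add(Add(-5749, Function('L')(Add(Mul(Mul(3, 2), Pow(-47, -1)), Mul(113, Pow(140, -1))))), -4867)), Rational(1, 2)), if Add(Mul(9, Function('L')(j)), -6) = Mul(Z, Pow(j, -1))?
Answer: Mul(Rational(1, 13413), Pow(55241975012521, Rational(1, 2))) ≈ 554.13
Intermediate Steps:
Z = 1 (Z = Pow(-1, 2) = 1)
Function('L')(j) = Add(Rational(2, 3), Mul(Rational(1, 9), Pow(j, -1))) (Function('L')(j) = Add(Rational(2, 3), Mul(Rational(1, 9), Mul(1, Pow(j, -1)))) = Add(Rational(2, 3), Mul(Rational(1, 9), Pow(j, -1))))
Pow(Add(317671, Add(Add(-5749, Function('L')(Add(Mul(Mul(3, 2), Pow(-47, -1)), Mul(113, Pow(140, -1))))), -4867)), Rational(1, 2)) = Pow(Add(317671, Add(Add(-5749, Mul(Rational(1, 9), Pow(Add(Mul(Mul(3, 2), Pow(-47, -1)), Mul(113, Pow(140, -1))), -1), Add(1, Mul(6, Add(Mul(Mul(3, 2), Pow(-47, -1)), Mul(113, Pow(140, -1))))))), -4867)), Rational(1, 2)) = Pow(Add(317671, Add(Add(-5749, Mul(Rational(1, 9), Pow(Add(Mul(6, Rational(-1, 47)), Mul(113, Rational(1, 140))), -1), Add(1, Mul(6, Add(Mul(6, Rational(-1, 47)), Mul(113, Rational(1, 140))))))), -4867)), Rational(1, 2)) = Pow(Add(317671, Add(Add(-5749, Mul(Rational(1, 9), Pow(Add(Rational(-6, 47), Rational(113, 140)), -1), Add(1, Mul(6, Add(Rational(-6, 47), Rational(113, 140)))))), -4867)), Rational(1, 2)) = Pow(Add(317671, Add(Add(-5749, Mul(Rational(1, 9), Pow(Rational(4471, 6580), -1), Add(1, Mul(6, Rational(4471, 6580))))), -4867)), Rational(1, 2)) = Pow(Add(317671, Add(Add(-5749, Mul(Rational(1, 9), Rational(6580, 4471), Add(1, Rational(13413, 3290)))), -4867)), Rational(1, 2)) = Pow(Add(317671, Add(Add(-5749, Mul(Rational(1, 9), Rational(6580, 4471), Rational(16703, 3290))), -4867)), Rational(1, 2)) = Pow(Add(317671, Add(Add(-5749, Rational(33406, 40239)), -4867)), Rational(1, 2)) = Pow(Add(317671, Add(Rational(-231300605, 40239), -4867)), Rational(1, 2)) = Pow(Add(317671, Rational(-427143818, 40239)), Rational(1, 2)) = Pow(Rational(12355619551, 40239), Rational(1, 2)) = Mul(Rational(1, 13413), Pow(55241975012521, Rational(1, 2)))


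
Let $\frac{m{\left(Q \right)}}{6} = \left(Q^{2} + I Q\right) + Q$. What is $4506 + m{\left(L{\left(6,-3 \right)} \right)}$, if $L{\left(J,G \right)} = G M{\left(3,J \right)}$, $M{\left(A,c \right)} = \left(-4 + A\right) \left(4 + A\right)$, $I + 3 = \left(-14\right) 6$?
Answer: $-3684$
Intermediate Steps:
$I = -87$ ($I = -3 - 84 = -87$)
$L{\left(J,G \right)} = - 7 G$ ($L{\left(J,G \right)} = G \left(-16 + 3^{2}\right) = G \left(-16 + 9\right) = G \left(-7\right) = - 7 G$)
$m{\left(Q \right)} = - 516 Q + 6 Q^{2}$ ($m{\left(Q \right)} = 6 \left(\left(Q^{2} - 87 Q\right) + Q\right) = 6 \left(Q^{2} - 86 Q\right) = - 516 Q + 6 Q^{2}$)
$4506 + m{\left(L{\left(6,-3 \right)} \right)} = 4506 + 6 \left(\left(-7\right) \left(-3\right)\right) \left(-86 - -21\right) = 4506 + 6 \cdot 21 \left(-86 + 21\right) = 4506 + 6 \cdot 21 \left(-65\right) = 4506 - 8190 = -3684$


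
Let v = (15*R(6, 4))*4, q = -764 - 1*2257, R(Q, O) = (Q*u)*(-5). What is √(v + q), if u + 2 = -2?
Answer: √4179 ≈ 64.645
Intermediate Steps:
u = -4 (u = -2 - 2 = -4)
R(Q, O) = 20*Q (R(Q, O) = (Q*(-4))*(-5) = -4*Q*(-5) = 20*Q)
q = -3021 (q = -764 - 2257 = -3021)
v = 7200 (v = (15*(20*6))*4 = (15*120)*4 = 1800*4 = 7200)
√(v + q) = √(7200 - 3021) = √4179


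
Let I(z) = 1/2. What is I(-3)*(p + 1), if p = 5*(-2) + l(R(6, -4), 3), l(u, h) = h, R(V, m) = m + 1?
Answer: -3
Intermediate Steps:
R(V, m) = 1 + m
I(z) = 1/2
p = -7 (p = 5*(-2) + 3 = -10 + 3 = -7)
I(-3)*(p + 1) = (-7 + 1)/2 = (1/2)*(-6) = -3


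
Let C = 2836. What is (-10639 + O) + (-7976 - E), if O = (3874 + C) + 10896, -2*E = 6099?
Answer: 4081/2 ≈ 2040.5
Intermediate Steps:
E = -6099/2 (E = -1/2*6099 = -6099/2 ≈ -3049.5)
O = 17606 (O = (3874 + 2836) + 10896 = 6710 + 10896 = 17606)
(-10639 + O) + (-7976 - E) = (-10639 + 17606) + (-7976 - 1*(-6099/2)) = 6967 + (-7976 + 6099/2) = 6967 - 9853/2 = 4081/2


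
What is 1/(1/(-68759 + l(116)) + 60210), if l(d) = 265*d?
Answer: 38019/2289123989 ≈ 1.6609e-5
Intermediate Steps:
1/(1/(-68759 + l(116)) + 60210) = 1/(1/(-68759 + 265*116) + 60210) = 1/(1/(-68759 + 30740) + 60210) = 1/(1/(-38019) + 60210) = 1/(-1/38019 + 60210) = 1/(2289123989/38019) = 38019/2289123989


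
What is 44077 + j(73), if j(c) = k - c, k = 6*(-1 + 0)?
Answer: 43998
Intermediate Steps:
k = -6 (k = 6*(-1) = -6)
j(c) = -6 - c
44077 + j(73) = 44077 + (-6 - 1*73) = 44077 + (-6 - 73) = 44077 - 79 = 43998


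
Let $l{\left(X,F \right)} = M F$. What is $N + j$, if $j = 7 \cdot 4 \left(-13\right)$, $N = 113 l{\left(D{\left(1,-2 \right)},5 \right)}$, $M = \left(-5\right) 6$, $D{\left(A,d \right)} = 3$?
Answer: $-17314$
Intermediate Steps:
$M = -30$
$l{\left(X,F \right)} = - 30 F$
$N = -16950$ ($N = 113 \left(\left(-30\right) 5\right) = 113 \left(-150\right) = -16950$)
$j = -364$ ($j = 28 \left(-13\right) = -364$)
$N + j = -16950 - 364 = -17314$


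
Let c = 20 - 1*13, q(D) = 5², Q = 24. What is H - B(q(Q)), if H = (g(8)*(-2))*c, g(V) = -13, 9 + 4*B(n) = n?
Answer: 178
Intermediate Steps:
q(D) = 25
B(n) = -9/4 + n/4
c = 7 (c = 20 - 13 = 7)
H = 182 (H = -13*(-2)*7 = 26*7 = 182)
H - B(q(Q)) = 182 - (-9/4 + (¼)*25) = 182 - (-9/4 + 25/4) = 182 - 1*4 = 182 - 4 = 178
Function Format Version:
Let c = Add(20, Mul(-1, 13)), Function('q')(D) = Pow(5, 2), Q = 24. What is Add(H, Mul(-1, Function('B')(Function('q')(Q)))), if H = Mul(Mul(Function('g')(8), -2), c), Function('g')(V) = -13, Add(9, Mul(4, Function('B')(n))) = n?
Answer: 178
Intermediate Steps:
Function('q')(D) = 25
Function('B')(n) = Add(Rational(-9, 4), Mul(Rational(1, 4), n))
c = 7 (c = Add(20, -13) = 7)
H = 182 (H = Mul(Mul(-13, -2), 7) = Mul(26, 7) = 182)
Add(H, Mul(-1, Function('B')(Function('q')(Q)))) = Add(182, Mul(-1, Add(Rational(-9, 4), Mul(Rational(1, 4), 25)))) = Add(182, Mul(-1, Add(Rational(-9, 4), Rational(25, 4)))) = Add(182, Mul(-1, 4)) = Add(182, -4) = 178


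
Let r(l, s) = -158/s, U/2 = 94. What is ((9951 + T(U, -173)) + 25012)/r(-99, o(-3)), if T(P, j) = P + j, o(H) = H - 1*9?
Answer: 209868/79 ≈ 2656.6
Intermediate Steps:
o(H) = -9 + H (o(H) = H - 9 = -9 + H)
U = 188 (U = 2*94 = 188)
((9951 + T(U, -173)) + 25012)/r(-99, o(-3)) = ((9951 + (188 - 173)) + 25012)/((-158/(-9 - 3))) = ((9951 + 15) + 25012)/((-158/(-12))) = (9966 + 25012)/((-158*(-1/12))) = 34978/(79/6) = 34978*(6/79) = 209868/79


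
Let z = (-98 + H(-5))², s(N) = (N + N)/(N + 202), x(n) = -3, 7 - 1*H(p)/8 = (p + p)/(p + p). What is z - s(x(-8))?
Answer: 497506/199 ≈ 2500.0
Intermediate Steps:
H(p) = 48 (H(p) = 56 - 8*(p + p)/(p + p) = 56 - 8*2*p/(2*p) = 56 - 8*2*p*1/(2*p) = 56 - 8*1 = 56 - 8 = 48)
s(N) = 2*N/(202 + N) (s(N) = (2*N)/(202 + N) = 2*N/(202 + N))
z = 2500 (z = (-98 + 48)² = (-50)² = 2500)
z - s(x(-8)) = 2500 - 2*(-3)/(202 - 3) = 2500 - 2*(-3)/199 = 2500 - 1*(-6/199) = 2500 + 6/199 = 497506/199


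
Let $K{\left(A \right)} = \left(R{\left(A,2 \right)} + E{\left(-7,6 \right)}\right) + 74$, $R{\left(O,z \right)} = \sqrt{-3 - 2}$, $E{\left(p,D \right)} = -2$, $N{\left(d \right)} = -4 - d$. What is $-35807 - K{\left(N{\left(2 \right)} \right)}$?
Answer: $-35879 - i \sqrt{5} \approx -35879.0 - 2.2361 i$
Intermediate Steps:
$R{\left(O,z \right)} = i \sqrt{5}$ ($R{\left(O,z \right)} = \sqrt{-5} = i \sqrt{5}$)
$K{\left(A \right)} = 72 + i \sqrt{5}$ ($K{\left(A \right)} = \left(i \sqrt{5} - 2\right) + 74 = \left(-2 + i \sqrt{5}\right) + 74 = 72 + i \sqrt{5}$)
$-35807 - K{\left(N{\left(2 \right)} \right)} = -35807 - \left(72 + i \sqrt{5}\right) = -35879 - i \sqrt{5}$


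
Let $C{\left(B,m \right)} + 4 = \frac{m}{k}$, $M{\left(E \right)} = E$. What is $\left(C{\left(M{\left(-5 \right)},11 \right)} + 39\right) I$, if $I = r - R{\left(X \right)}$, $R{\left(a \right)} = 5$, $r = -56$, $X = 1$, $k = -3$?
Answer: $- \frac{5734}{3} \approx -1911.3$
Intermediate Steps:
$C{\left(B,m \right)} = -4 - \frac{m}{3}$ ($C{\left(B,m \right)} = -4 + \frac{m}{-3} = -4 + m \left(- \frac{1}{3}\right) = -4 - \frac{m}{3}$)
$I = -61$ ($I = -56 - 5 = -61$)
$\left(C{\left(M{\left(-5 \right)},11 \right)} + 39\right) I = \left(\left(-4 - \frac{11}{3}\right) + 39\right) \left(-61\right) = \left(- \frac{23}{3} + 39\right) \left(-61\right) = \frac{94}{3} \left(-61\right) = - \frac{5734}{3}$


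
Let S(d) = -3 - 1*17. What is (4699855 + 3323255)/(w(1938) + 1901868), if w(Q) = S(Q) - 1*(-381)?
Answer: 8023110/1902229 ≈ 4.2177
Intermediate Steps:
S(d) = -20 (S(d) = -3 - 17 = -20)
w(Q) = 361 (w(Q) = -20 - 1*(-381) = -20 + 381 = 361)
(4699855 + 3323255)/(w(1938) + 1901868) = (4699855 + 3323255)/(361 + 1901868) = 8023110/1902229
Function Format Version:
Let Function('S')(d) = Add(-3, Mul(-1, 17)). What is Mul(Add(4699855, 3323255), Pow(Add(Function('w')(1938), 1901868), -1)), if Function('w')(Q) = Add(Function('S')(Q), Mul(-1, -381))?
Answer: Rational(8023110, 1902229) ≈ 4.2177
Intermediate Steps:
Function('S')(d) = -20 (Function('S')(d) = Add(-3, -17) = -20)
Function('w')(Q) = 361 (Function('w')(Q) = Add(-20, Mul(-1, -381)) = Add(-20, 381) = 361)
Mul(Add(4699855, 3323255), Pow(Add(Function('w')(1938), 1901868), -1)) = Mul(Add(4699855, 3323255), Pow(Add(361, 1901868), -1)) = Mul(8023110, Pow(1902229, -1)) = Mul(8023110, Rational(1, 1902229)) = Rational(8023110, 1902229)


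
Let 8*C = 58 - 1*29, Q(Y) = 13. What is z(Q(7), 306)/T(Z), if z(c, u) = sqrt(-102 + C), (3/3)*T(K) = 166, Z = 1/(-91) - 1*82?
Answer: I*sqrt(1574)/664 ≈ 0.059749*I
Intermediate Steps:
C = 29/8 (C = (58 - 1*29)/8 = (58 - 29)/8 = (1/8)*29 = 29/8 ≈ 3.6250)
Z = -7463/91 (Z = -1/91 - 82 = -7463/91 ≈ -82.011)
T(K) = 166
z(c, u) = I*sqrt(1574)/4 (z(c, u) = sqrt(-102 + 29/8) = sqrt(-787/8) = I*sqrt(1574)/4)
z(Q(7), 306)/T(Z) = (I*sqrt(1574)/4)/166 = (I*sqrt(1574)/4)*(1/166) = I*sqrt(1574)/664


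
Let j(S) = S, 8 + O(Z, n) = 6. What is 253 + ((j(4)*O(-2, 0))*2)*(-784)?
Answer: 12797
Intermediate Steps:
O(Z, n) = -2 (O(Z, n) = -8 + 6 = -2)
253 + ((j(4)*O(-2, 0))*2)*(-784) = 253 + ((4*(-2))*2)*(-784) = 253 - 8*2*(-784) = 253 - 16*(-784) = 253 + 12544 = 12797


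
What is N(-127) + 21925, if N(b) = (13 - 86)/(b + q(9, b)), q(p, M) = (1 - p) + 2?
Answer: 2916098/133 ≈ 21926.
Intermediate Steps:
q(p, M) = 3 - p
N(b) = -73/(-6 + b) (N(b) = (13 - 86)/(b + (3 - 1*9)) = -73/(b + (3 - 9)) = -73/(b - 6) = -73/(-6 + b))
N(-127) + 21925 = -73/(-6 - 127) + 21925 = -73/(-133) + 21925 = -73*(-1/133) + 21925 = 73/133 + 21925 = 2916098/133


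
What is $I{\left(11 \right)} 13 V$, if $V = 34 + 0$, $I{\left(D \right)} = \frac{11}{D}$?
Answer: $442$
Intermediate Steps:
$V = 34$
$I{\left(11 \right)} 13 V = \frac{11}{11} \cdot 13 \cdot 34 = 11 \cdot \frac{1}{11} \cdot 13 \cdot 34 = 1 \cdot 13 \cdot 34 = 13 \cdot 34 = 442$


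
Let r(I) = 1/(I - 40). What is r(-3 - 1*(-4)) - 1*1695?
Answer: -66106/39 ≈ -1695.0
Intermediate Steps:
r(I) = 1/(-40 + I)
r(-3 - 1*(-4)) - 1*1695 = 1/(-40 + (-3 - 1*(-4))) - 1*1695 = 1/(-40 + (-3 + 4)) - 1695 = 1/(-40 + 1) - 1695 = 1/(-39) - 1695 = -1/39 - 1695 = -66106/39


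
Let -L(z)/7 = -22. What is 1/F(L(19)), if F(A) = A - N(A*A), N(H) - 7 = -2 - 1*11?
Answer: 1/160 ≈ 0.0062500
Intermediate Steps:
L(z) = 154 (L(z) = -7*(-22) = 154)
N(H) = -6 (N(H) = 7 + (-2 - 1*11) = 7 + (-2 - 11) = 7 - 13 = -6)
F(A) = 6 + A (F(A) = A - 1*(-6) = A + 6 = 6 + A)
1/F(L(19)) = 1/(6 + 154) = 1/160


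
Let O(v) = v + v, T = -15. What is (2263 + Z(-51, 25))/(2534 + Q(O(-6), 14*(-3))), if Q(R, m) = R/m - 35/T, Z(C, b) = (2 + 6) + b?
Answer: 48216/53269 ≈ 0.90514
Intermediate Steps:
Z(C, b) = 8 + b
O(v) = 2*v
Q(R, m) = 7/3 + R/m (Q(R, m) = R/m - 35/(-15) = R/m - 35*(-1/15) = R/m + 7/3 = 7/3 + R/m)
(2263 + Z(-51, 25))/(2534 + Q(O(-6), 14*(-3))) = (2263 + (8 + 25))/(2534 + (7/3 + (2*(-6))/((14*(-3))))) = (2263 + 33)/(2534 + (7/3 - 12/(-42))) = 2296/(2534 + (7/3 - 12*(-1/42))) = 2296/(2534 + (7/3 + 2/7)) = 2296/(2534 + 55/21) = 2296/(53269/21) = 2296*(21/53269) = 48216/53269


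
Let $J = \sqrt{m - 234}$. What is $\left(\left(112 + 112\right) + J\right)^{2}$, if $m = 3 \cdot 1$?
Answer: $\left(224 + i \sqrt{231}\right)^{2} \approx 49945.0 + 6809.0 i$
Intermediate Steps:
$m = 3$
$J = i \sqrt{231}$ ($J = \sqrt{3 - 234} = \sqrt{-231} = i \sqrt{231} \approx 15.199 i$)
$\left(\left(112 + 112\right) + J\right)^{2} = \left(\left(112 + 112\right) + i \sqrt{231}\right)^{2} = \left(224 + i \sqrt{231}\right)^{2}$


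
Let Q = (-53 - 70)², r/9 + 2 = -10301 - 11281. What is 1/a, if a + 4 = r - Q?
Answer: -1/209389 ≈ -4.7758e-6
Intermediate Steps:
r = -194256 (r = -18 + 9*(-10301 - 11281) = -18 + 9*(-21582) = -18 - 194238 = -194256)
Q = 15129 (Q = (-123)² = 15129)
a = -209389 (a = -4 + (-194256 - 1*15129) = -4 + (-194256 - 15129) = -4 - 209385 = -209389)
1/a = 1/(-209389) = -1/209389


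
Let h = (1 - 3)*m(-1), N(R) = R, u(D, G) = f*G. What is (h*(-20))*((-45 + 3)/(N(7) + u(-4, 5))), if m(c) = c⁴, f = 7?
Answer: -40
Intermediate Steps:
u(D, G) = 7*G
h = -2 (h = (1 - 3)*(-1)⁴ = -2*1 = -2)
(h*(-20))*((-45 + 3)/(N(7) + u(-4, 5))) = (-2*(-20))*((-45 + 3)/(7 + 7*5)) = 40*(-42/(7 + 35)) = 40*(-42/42) = 40*(-42*1/42) = 40*(-1) = -40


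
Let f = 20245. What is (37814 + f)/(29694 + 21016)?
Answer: 58059/50710 ≈ 1.1449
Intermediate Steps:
(37814 + f)/(29694 + 21016) = (37814 + 20245)/(29694 + 21016) = 58059/50710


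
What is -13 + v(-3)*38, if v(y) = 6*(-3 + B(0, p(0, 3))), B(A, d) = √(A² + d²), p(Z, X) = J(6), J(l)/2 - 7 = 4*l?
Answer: 13439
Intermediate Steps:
J(l) = 14 + 8*l (J(l) = 14 + 2*(4*l) = 14 + 8*l)
p(Z, X) = 62 (p(Z, X) = 14 + 8*6 = 14 + 48 = 62)
v(y) = 354 (v(y) = 6*(-3 + √(0² + 62²)) = 6*(-3 + √(0 + 3844)) = 6*(-3 + √3844) = 6*(-3 + 62) = 6*59 = 354)
-13 + v(-3)*38 = -13 + 354*38 = -13 + 13452 = 13439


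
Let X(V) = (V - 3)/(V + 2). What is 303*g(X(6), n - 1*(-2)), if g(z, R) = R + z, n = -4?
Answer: -3939/8 ≈ -492.38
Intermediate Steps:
X(V) = (-3 + V)/(2 + V)
303*g(X(6), n - 1*(-2)) = 303*((-4 - 1*(-2)) + (-3 + 6)/(2 + 6)) = 303*((-4 + 2) + 3/8) = 303*(-2 + (1/8)*3) = 303*(-2 + 3/8) = 303*(-13/8) = -3939/8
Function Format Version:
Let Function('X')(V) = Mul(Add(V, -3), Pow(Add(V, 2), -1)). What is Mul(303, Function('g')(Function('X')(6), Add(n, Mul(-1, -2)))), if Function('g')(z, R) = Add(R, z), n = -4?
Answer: Rational(-3939, 8) ≈ -492.38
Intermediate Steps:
Function('X')(V) = Mul(Pow(Add(2, V), -1), Add(-3, V)) (Function('X')(V) = Mul(Add(-3, V), Pow(Add(2, V), -1)) = Mul(Pow(Add(2, V), -1), Add(-3, V)))
Mul(303, Function('g')(Function('X')(6), Add(n, Mul(-1, -2)))) = Mul(303, Add(Add(-4, Mul(-1, -2)), Mul(Pow(Add(2, 6), -1), Add(-3, 6)))) = Mul(303, Add(Add(-4, 2), Mul(Pow(8, -1), 3))) = Mul(303, Add(-2, Mul(Rational(1, 8), 3))) = Mul(303, Add(-2, Rational(3, 8))) = Mul(303, Rational(-13, 8)) = Rational(-3939, 8)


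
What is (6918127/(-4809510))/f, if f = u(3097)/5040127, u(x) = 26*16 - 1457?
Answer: 34868238682129/5006699910 ≈ 6964.3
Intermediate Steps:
u(x) = -1041 (u(x) = 416 - 1457 = -1041)
f = -1041/5040127 ≈ -0.00020654
(6918127/(-4809510))/f = (6918127/(-4809510))/(-1041/5040127) = (6918127*(-1/4809510))*(-5040127/1041) = -6918127/4809510*(-5040127/1041) = 34868238682129/5006699910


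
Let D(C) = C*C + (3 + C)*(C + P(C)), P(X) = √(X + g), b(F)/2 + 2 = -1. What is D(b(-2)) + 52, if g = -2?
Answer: 106 - 6*I*√2 ≈ 106.0 - 8.4853*I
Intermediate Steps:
b(F) = -6 (b(F) = -4 + 2*(-1) = -4 - 2 = -6)
P(X) = √(-2 + X) (P(X) = √(X - 2) = √(-2 + X))
D(C) = C² + (3 + C)*(C + √(-2 + C)) (D(C) = C*C + (3 + C)*(C + √(-2 + C)) = C² + (3 + C)*(C + √(-2 + C)))
D(b(-2)) + 52 = (2*(-6)² + 3*(-6) + 3*√(-2 - 6) - 6*√(-2 - 6)) + 52 = (2*36 - 18 + 3*√(-8) - 12*I*√2) + 52 = (72 - 18 + 3*(2*I*√2) - 12*I*√2) + 52 = (72 - 18 + 6*I*√2 - 12*I*√2) + 52 = (54 - 6*I*√2) + 52 = 106 - 6*I*√2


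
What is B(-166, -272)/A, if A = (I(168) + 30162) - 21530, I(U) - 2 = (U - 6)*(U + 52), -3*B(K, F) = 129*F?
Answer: 5848/22137 ≈ 0.26417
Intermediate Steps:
B(K, F) = -43*F
I(U) = 2 + (-6 + U)*(52 + U) (I(U) = 2 + (U - 6)*(U + 52) = 2 + (-6 + U)*(52 + U))
A = 44274 (A = ((-310 + 168**2 + 46*168) + 30162) - 21530 = ((-310 + 28224 + 7728) + 30162) - 21530 = (35642 + 30162) - 21530 = 65804 - 21530 = 44274)
B(-166, -272)/A = -43*(-272)/44274 = 11696*(1/44274) = 5848/22137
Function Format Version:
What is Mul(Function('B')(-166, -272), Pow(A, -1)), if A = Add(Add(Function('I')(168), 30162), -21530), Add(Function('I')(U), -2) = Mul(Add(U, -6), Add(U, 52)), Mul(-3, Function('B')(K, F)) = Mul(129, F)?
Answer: Rational(5848, 22137) ≈ 0.26417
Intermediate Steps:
Function('B')(K, F) = Mul(-43, F) (Function('B')(K, F) = Mul(Rational(-1, 3), Mul(129, F)) = Mul(-43, F))
Function('I')(U) = Add(2, Mul(Add(-6, U), Add(52, U))) (Function('I')(U) = Add(2, Mul(Add(U, -6), Add(U, 52))) = Add(2, Mul(Add(-6, U), Add(52, U))))
A = 44274 (A = Add(Add(Add(-310, Pow(168, 2), Mul(46, 168)), 30162), -21530) = Add(Add(Add(-310, 28224, 7728), 30162), -21530) = Add(Add(35642, 30162), -21530) = Add(65804, -21530) = 44274)
Mul(Function('B')(-166, -272), Pow(A, -1)) = Mul(Mul(-43, -272), Pow(44274, -1)) = Mul(11696, Rational(1, 44274)) = Rational(5848, 22137)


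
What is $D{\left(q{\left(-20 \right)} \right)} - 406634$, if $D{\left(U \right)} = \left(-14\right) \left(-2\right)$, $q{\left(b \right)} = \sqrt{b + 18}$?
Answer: $-406606$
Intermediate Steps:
$q{\left(b \right)} = \sqrt{18 + b}$
$D{\left(U \right)} = 28$
$D{\left(q{\left(-20 \right)} \right)} - 406634 = 28 - 406634 = -406606$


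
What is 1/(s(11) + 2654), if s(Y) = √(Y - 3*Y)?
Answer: 1327/3521869 - I*√22/7043738 ≈ 0.00037679 - 6.659e-7*I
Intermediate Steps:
s(Y) = √2*√(-Y) (s(Y) = √(-2*Y) = √2*√(-Y))
1/(s(11) + 2654) = 1/(√2*√(-1*11) + 2654) = 1/(√2*√(-11) + 2654) = 1/(√2*(I*√11) + 2654) = 1/(I*√22 + 2654) = 1/(2654 + I*√22)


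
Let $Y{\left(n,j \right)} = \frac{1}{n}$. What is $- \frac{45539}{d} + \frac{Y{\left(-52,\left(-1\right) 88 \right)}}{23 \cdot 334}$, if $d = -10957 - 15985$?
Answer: $\frac{9095582077}{5381179544} \approx 1.6903$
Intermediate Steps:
$d = -26942$
$- \frac{45539}{d} + \frac{Y{\left(-52,\left(-1\right) 88 \right)}}{23 \cdot 334} = - \frac{45539}{-26942} + \frac{1}{\left(-52\right) 23 \cdot 334} = \left(-45539\right) \left(- \frac{1}{26942}\right) - \frac{1}{52 \cdot 7682} = \frac{45539}{26942} - \frac{1}{399464} = \frac{9095582077}{5381179544}$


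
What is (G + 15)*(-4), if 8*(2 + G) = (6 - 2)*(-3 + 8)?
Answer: -62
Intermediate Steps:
G = ½ (G = -2 + ((6 - 2)*(-3 + 8))/8 = -2 + (4*5)/8 = -2 + (⅛)*20 = -2 + 5/2 = ½ ≈ 0.50000)
(G + 15)*(-4) = (½ + 15)*(-4) = (31/2)*(-4) = -62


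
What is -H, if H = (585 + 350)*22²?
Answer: -452540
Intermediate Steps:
H = 452540 (H = 935*484 = 452540)
-H = -1*452540 = -452540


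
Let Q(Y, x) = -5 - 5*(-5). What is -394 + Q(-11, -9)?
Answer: -374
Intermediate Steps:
Q(Y, x) = 20 (Q(Y, x) = -5 + 25 = 20)
-394 + Q(-11, -9) = -394 + 20 = -374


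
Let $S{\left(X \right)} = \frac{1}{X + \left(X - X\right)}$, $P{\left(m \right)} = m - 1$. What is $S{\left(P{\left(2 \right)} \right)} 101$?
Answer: $101$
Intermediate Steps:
$P{\left(m \right)} = -1 + m$ ($P{\left(m \right)} = m - 1 = -1 + m$)
$S{\left(X \right)} = \frac{1}{X}$ ($S{\left(X \right)} = \frac{1}{X + 0} = \frac{1}{X}$)
$S{\left(P{\left(2 \right)} \right)} 101 = \frac{1}{-1 + 2} \cdot 101 = 1^{-1} \cdot 101 = 1 \cdot 101 = 101$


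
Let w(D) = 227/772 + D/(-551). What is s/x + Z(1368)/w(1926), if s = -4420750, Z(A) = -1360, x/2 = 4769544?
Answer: 551239872415471/1299028234296 ≈ 424.35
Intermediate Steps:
x = 9539088 (x = 2*4769544 = 9539088)
w(D) = 227/772 - D/551 (w(D) = 227*(1/772) + D*(-1/551) = 227/772 - D/551)
s/x + Z(1368)/w(1926) = -4420750/9539088 - 1360/(227/772 - 1/551*1926) = -4420750*1/9539088 - 1360/(227/772 - 1926/551) = -2210375/4769544 - 1360/(-1361795/425372) = -2210375/4769544 - 1360*(-425372/1361795) = -2210375/4769544 + 115701184/272359 = 551239872415471/1299028234296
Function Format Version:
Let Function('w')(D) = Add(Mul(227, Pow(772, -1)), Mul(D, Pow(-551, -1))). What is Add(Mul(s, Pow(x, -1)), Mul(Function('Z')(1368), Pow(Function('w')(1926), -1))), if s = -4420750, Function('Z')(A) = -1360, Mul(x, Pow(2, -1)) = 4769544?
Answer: Rational(551239872415471, 1299028234296) ≈ 424.35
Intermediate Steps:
x = 9539088 (x = Mul(2, 4769544) = 9539088)
Function('w')(D) = Add(Rational(227, 772), Mul(Rational(-1, 551), D)) (Function('w')(D) = Add(Mul(227, Rational(1, 772)), Mul(D, Rational(-1, 551))) = Add(Rational(227, 772), Mul(Rational(-1, 551), D)))
Add(Mul(s, Pow(x, -1)), Mul(Function('Z')(1368), Pow(Function('w')(1926), -1))) = Add(Mul(-4420750, Pow(9539088, -1)), Mul(-1360, Pow(Add(Rational(227, 772), Mul(Rational(-1, 551), 1926)), -1))) = Add(Mul(-4420750, Rational(1, 9539088)), Mul(-1360, Pow(Add(Rational(227, 772), Rational(-1926, 551)), -1))) = Add(Rational(-2210375, 4769544), Mul(-1360, Pow(Rational(-1361795, 425372), -1))) = Add(Rational(-2210375, 4769544), Mul(-1360, Rational(-425372, 1361795))) = Add(Rational(-2210375, 4769544), Rational(115701184, 272359)) = Rational(551239872415471, 1299028234296)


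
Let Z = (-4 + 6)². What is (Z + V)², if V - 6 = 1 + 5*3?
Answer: 676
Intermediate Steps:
Z = 4 (Z = 2² = 4)
V = 22 (V = 6 + (1 + 5*3) = 6 + (1 + 15) = 6 + 16 = 22)
(Z + V)² = (4 + 22)² = 26² = 676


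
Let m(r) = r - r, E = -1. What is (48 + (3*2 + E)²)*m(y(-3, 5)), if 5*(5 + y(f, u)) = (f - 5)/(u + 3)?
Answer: 0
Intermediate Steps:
y(f, u) = -5 + (-5 + f)/(5*(3 + u)) (y(f, u) = -5 + ((f - 5)/(u + 3))/5 = -5 + ((-5 + f)/(3 + u))/5 = -5 + (-5 + f)/(5*(3 + u)))
m(r) = 0
(48 + (3*2 + E)²)*m(y(-3, 5)) = (48 + (3*2 - 1)²)*0 = (48 + (6 - 1)²)*0 = (48 + 5²)*0 = (48 + 25)*0 = 73*0 = 0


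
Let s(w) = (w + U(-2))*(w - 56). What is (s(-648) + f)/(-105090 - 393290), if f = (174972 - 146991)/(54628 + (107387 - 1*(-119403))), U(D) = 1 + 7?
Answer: -42265240687/46751034280 ≈ -0.90405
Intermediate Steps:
U(D) = 8
f = 9327/93806 (f = 27981/(54628 + (107387 + 119403)) = 27981/(54628 + 226790) = 27981/281418 = 27981*(1/281418) = 9327/93806 ≈ 0.099429)
s(w) = (-56 + w)*(8 + w) (s(w) = (w + 8)*(w - 56) = (8 + w)*(-56 + w) = (-56 + w)*(8 + w))
(s(-648) + f)/(-105090 - 393290) = ((-448 + (-648)² - 48*(-648)) + 9327/93806)/(-105090 - 393290) = ((-448 + 419904 + 31104) + 9327/93806)/(-498380) = (450560 + 9327/93806)*(-1/498380) = (42265240687/93806)*(-1/498380) = -42265240687/46751034280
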